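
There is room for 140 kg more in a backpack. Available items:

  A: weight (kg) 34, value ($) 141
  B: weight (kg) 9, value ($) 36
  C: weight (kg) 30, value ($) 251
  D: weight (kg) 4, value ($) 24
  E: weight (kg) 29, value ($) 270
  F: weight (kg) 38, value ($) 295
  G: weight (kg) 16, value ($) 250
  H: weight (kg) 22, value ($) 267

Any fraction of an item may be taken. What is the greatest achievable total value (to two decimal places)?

1361.15

Sort by value per unit weight and fill in that order.
Order: G (250/16=15.62) > H (267/22=12.14) > E (270/29=9.31) > C (251/30=8.37) > F (295/38=7.76) > D (24/4=6.00) > A (141/34=4.15) > B (36/9=4.00)
Fill: take G (16 @ 250) → take H (22 @ 267) → take E (29 @ 270) → take C (30 @ 251) → take F (38 @ 295) → take D (4 @ 24) → take 1/34 of A → 4.15; 140/140 used.
Total value = 1361.15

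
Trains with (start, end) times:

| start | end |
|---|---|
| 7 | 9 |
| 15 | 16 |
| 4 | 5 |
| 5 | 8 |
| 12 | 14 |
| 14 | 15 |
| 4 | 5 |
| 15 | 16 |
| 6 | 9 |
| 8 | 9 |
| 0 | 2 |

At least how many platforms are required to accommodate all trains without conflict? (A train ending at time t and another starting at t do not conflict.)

Events (time:±→running): 0:+→1 2:-→0 4:+→1 4:+→2 5:-→1 5:-→0 5:+→1 6:+→2 7:+→3 … peak 3.

3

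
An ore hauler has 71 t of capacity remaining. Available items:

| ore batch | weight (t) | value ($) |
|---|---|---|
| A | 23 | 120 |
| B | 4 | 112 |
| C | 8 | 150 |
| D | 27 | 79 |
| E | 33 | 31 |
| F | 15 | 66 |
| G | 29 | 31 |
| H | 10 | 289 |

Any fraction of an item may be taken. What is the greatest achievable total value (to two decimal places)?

Ratios (sorted): H 28.90, B 28.00, C 18.75, A 5.22, F 4.40, D 2.93, G 1.07, E 0.94
take H (10 @ 289); take B (4 @ 112); take C (8 @ 150); take A (23 @ 120); take F (15 @ 66); take 11/27 of D → 32.19. Capacity used 71/71.
Total value = 769.19

769.19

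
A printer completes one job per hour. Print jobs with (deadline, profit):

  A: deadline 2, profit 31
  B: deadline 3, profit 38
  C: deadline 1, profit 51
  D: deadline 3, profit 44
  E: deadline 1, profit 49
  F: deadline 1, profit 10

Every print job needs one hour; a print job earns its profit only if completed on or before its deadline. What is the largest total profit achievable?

133

Sort by profit descending; place each in the latest free slot ≤ its deadline.
Profit order: C=51 E=49 D=44 B=38 A=31 F=10
Assign: C→slot 1, E skipped, D→slot 3, B→slot 2, A skipped, F skipped.
Slots: [1:C] [2:B] [3:D]
Profit = 51 + 38 + 44 = 133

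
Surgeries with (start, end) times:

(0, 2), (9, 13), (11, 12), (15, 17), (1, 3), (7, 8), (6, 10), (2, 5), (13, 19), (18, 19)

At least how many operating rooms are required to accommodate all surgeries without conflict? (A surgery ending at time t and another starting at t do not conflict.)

2

Count concurrent intervals with a sweep; the peak is the room count.
Events (time:±→running): 0:+→1 1:+→2 … peak 2.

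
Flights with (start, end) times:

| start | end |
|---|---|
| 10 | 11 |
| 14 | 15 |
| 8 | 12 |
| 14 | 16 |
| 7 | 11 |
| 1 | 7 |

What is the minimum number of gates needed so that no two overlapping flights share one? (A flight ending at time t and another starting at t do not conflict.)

Events (time:±→running): 1:+→1 7:-→0 7:+→1 8:+→2 10:+→3 … peak 3.

3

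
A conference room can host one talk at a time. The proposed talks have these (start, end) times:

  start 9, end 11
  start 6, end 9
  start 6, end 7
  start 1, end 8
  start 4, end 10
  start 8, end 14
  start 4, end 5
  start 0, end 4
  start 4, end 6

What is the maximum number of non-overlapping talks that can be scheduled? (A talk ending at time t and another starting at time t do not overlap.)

4

By end time: (0,4), (4,5), (4,6), (6,7), (1,8), (6,9), (4,10), (9,11), (8,14).
Pick (0,4); next start ≥ 4 → (4,5); next start ≥ 5 → (6,7); next start ≥ 7 → (9,11).
Selected 4 talks.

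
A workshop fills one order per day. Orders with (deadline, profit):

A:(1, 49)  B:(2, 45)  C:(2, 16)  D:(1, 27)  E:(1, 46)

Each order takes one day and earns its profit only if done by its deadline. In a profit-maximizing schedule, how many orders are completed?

Sort by profit descending; place each in the latest free slot ≤ its deadline.
Profit order: A=49 E=46 B=45 D=27 C=16
Assign: A→slot 1, E skipped, B→slot 2, D skipped, C skipped.
Slots: [1:A] [2:B]
2 of 5 scheduled.

2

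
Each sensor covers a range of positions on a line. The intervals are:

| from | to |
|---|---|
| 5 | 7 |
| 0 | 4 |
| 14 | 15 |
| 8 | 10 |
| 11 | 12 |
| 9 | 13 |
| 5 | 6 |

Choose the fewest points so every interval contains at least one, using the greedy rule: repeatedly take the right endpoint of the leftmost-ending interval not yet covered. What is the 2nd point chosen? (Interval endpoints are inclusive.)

6

Sort by right endpoint; whenever an interval is uncovered, place a point at its right end.
By right end: [0,4]  [5,6]  [5,7]  [8,10]  [11,12]  [9,13]  [14,15]
[0,4] uncovered → point at 4; [5,6] uncovered → point at 6; [8,10] uncovered → point at 10; [11,12] uncovered → point at 12; [14,15] uncovered → point at 15.
Points: 4, 6, 10, 12, 15 (5 total).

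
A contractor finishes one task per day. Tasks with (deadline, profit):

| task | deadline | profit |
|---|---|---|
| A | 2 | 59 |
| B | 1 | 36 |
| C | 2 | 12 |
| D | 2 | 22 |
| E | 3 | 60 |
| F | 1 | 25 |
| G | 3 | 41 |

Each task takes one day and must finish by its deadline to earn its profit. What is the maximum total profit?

160

Take jobs in profit order; each goes to the latest open slot no later than its deadline.
By profit: E(d3,60), A(d2,59), G(d3,41), B(d1,36), F(d1,25), D(d2,22), C(d2,12)
E→slot 3; A→slot 2; G→slot 1; B skipped; F skipped; D skipped; C skipped.
Profit = 41 + 59 + 60 = 160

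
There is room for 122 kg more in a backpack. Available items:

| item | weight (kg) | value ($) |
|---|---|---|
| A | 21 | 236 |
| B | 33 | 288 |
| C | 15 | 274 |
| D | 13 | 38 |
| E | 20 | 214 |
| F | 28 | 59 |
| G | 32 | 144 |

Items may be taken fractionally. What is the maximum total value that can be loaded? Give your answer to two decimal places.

Greedy by value/weight ratio, highest first.
Order: C (274/15=18.27) > A (236/21=11.24) > E (214/20=10.70) > B (288/33=8.73) > G (144/32=4.50) > D (38/13=2.92) > F (59/28=2.11)
Fill: take C (15 @ 274) → take A (21 @ 236) → take E (20 @ 214) → take B (33 @ 288) → take G (32 @ 144) → take 1/13 of D → 2.92; 122/122 used.
Total value = 1158.92

1158.92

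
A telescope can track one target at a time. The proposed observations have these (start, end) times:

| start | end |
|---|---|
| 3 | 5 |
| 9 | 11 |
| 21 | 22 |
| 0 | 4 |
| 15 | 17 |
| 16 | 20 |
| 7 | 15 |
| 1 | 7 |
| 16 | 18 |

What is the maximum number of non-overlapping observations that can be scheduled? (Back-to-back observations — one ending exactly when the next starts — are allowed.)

4

Sorted by end: (0,4)  (3,5)  (1,7)  (9,11)  (7,15)  (15,17)  (16,18)  (16,20)  (21,22)
take (0,4); skip (3,5); skip (1,7); take (9,11); take (15,17); skip (16,18); take (21,22).
Selected 4 observations.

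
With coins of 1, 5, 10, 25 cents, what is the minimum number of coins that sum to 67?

6

67 − 2×25→17 − 1×10→7 − 1×5→2 − 2×1→0
Total coins = 2 + 1 + 1 + 2 = 6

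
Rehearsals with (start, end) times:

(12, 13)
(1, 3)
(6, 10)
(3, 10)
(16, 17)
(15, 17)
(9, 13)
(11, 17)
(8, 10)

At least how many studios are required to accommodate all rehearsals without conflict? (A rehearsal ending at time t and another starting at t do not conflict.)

Events (time:±→running): 1:+→1 3:-→0 3:+→1 6:+→2 8:+→3 9:+→4 … peak 4.

4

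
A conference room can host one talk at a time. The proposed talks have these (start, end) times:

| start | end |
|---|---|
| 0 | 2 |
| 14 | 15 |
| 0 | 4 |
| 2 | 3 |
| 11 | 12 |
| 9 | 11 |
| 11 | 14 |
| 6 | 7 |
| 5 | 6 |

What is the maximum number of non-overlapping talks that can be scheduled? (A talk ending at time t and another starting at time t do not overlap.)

7

By end time: (0,2), (2,3), (0,4), (5,6), (6,7), (9,11), (11,12), (11,14), (14,15).
Pick (0,2); next start ≥ 2 → (2,3); next start ≥ 3 → (5,6); next start ≥ 6 → (6,7); next start ≥ 7 → (9,11); next start ≥ 11 → (11,12); next start ≥ 12 → (14,15).
Selected 7 talks.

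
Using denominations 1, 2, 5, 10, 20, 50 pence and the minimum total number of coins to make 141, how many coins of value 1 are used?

1

Greedy: take as many of the largest coin as possible, then repeat with the remainder.
141 = 2×50 + 2×20 + 1×1
Count of 1: 1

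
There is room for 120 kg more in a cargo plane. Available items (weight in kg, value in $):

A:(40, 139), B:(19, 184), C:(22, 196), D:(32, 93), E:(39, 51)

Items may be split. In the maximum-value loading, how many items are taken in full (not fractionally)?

4

Sort by value per unit weight and fill in that order.
Ratios (sorted): B 9.68, C 8.91, A 3.48, D 2.91, E 1.31
take B (19 @ 184); take C (22 @ 196); take A (40 @ 139); take D (32 @ 93); take 7/39 of E → 9.15. Capacity used 120/120.
4 item(s) taken whole; one partial (take 7/39 of E).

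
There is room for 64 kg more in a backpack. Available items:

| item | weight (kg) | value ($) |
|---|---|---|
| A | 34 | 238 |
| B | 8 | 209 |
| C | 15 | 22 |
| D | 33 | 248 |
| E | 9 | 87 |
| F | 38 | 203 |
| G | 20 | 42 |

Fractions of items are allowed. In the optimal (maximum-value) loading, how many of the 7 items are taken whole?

3

Greedy by value/weight ratio, highest first.
Order: B (209/8=26.12) > E (87/9=9.67) > D (248/33=7.52) > A (238/34=7.00) > F (203/38=5.34) > G (42/20=2.10) > C (22/15=1.47)
Fill: take B (8 @ 209) → take E (9 @ 87) → take D (33 @ 248) → take 14/34 of A → 98.00; 64/64 used.
3 item(s) taken whole; one partial (take 14/34 of A).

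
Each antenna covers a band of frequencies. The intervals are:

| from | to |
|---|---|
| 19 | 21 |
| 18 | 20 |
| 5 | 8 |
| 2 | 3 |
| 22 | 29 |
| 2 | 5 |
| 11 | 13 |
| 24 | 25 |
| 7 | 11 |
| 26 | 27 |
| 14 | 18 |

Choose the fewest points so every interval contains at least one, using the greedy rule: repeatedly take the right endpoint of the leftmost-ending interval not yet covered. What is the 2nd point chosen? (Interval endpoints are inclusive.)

8

By right end: [2,3]  [2,5]  [5,8]  [7,11]  [11,13]  [14,18]  [18,20]  [19,21]  [24,25]  [26,27]  [22,29]
[2,3] uncovered → point at 3; [5,8] uncovered → point at 8; [11,13] uncovered → point at 13; [14,18] uncovered → point at 18; [19,21] uncovered → point at 21; [24,25] uncovered → point at 25; [26,27] uncovered → point at 27.
Points: 3, 8, 13, 18, 21, 25, 27 (7 total).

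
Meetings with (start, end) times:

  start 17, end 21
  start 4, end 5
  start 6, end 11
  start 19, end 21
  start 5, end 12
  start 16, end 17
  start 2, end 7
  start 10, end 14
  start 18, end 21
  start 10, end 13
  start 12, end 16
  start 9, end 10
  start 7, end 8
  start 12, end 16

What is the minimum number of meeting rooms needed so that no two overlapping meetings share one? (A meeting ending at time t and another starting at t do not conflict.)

4

Count concurrent intervals with a sweep; the peak is the room count.
starts: [2, 4, 5, 6, 7, 9, 10, 10, 12, 12, 16, 17, 18, 19]
ends:   [5, 7, 8, 10, 11, 12, 13, 14, 16, 16, 17, 21, 21, 21]
s2→1 s4→2 e5→1 s5→2 s6→3 e7→2 s7→3 e8→2 s9→3 e10→2 s10→3 s10→4  — peak 4.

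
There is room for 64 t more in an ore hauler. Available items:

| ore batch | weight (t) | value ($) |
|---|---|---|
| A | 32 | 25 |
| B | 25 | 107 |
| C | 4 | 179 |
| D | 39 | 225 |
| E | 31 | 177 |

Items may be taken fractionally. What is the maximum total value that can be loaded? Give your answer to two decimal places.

Greedy by value/weight ratio, highest first.
Ratios (sorted): C 44.75, D 5.77, E 5.71, B 4.28, A 0.78
take C (4 @ 179); take D (39 @ 225); take 21/31 of E → 119.90. Capacity used 64/64.
Total value = 523.90

523.90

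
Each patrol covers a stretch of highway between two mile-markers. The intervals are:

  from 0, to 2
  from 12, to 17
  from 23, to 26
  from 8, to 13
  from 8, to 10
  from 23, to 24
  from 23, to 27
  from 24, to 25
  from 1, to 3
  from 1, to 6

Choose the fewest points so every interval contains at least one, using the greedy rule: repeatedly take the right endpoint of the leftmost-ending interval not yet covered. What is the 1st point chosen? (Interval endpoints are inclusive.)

2

Sort by right endpoint; whenever an interval is uncovered, place a point at its right end.
Sorted: [0,2] [1,3] [1,6] [8,10] [8,13] [12,17] [23,24] [24,25] [23,26] [23,27]
{[0,2],[1,3],[1,6]} hit by 2; {[8,10],[8,13]} hit by 10; {[12,17]} hit by 17; {[23,24],[24,25],[23,26],[23,27]} hit by 24.
Points: 2, 10, 17, 24 (4 total).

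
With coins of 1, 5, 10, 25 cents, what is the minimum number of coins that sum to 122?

122 = 4×25 + 2×10 + 2×1
Total coins = 4 + 2 + 2 = 8

8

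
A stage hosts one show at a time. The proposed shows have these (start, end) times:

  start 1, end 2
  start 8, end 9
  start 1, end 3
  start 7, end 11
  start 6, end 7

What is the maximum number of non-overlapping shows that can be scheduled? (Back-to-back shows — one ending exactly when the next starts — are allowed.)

Sort by end time and greedily take each interval whose start is ≥ the last chosen end.
By end time: (1,2), (1,3), (6,7), (8,9), (7,11).
Pick (1,2); next start ≥ 2 → (6,7); next start ≥ 7 → (8,9).
Selected 3 shows.

3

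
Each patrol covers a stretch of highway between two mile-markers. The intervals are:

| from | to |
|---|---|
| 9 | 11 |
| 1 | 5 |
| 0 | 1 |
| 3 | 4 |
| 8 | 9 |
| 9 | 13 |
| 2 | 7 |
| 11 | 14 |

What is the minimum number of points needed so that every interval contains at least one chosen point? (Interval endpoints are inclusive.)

Sort by right endpoint; whenever an interval is uncovered, place a point at its right end.
Sorted: [0,1] [3,4] [1,5] [2,7] [8,9] [9,11] [9,13] [11,14]
{[0,1]} hit by 1; {[3,4],[1,5],[2,7]} hit by 4; {[8,9],[9,11],[9,13]} hit by 9; {[11,14]} hit by 14.
Points: 1, 4, 9, 14 (4 total).

4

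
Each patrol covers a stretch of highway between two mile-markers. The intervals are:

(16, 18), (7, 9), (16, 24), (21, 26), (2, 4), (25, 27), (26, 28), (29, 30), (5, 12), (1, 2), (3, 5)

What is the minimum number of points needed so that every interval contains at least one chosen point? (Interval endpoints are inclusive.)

Sort by right endpoint; whenever an interval is uncovered, place a point at its right end.
Sorted: [1,2] [2,4] [3,5] [7,9] [5,12] [16,18] [16,24] [21,26] [25,27] [26,28] [29,30]
{[1,2],[2,4]} hit by 2; {[3,5]} hit by 5; {[7,9],[5,12]} hit by 9; {[16,18],[16,24]} hit by 18; {[21,26],[25,27],[26,28]} hit by 26; {[29,30]} hit by 30.
Points: 2, 5, 9, 18, 26, 30 (6 total).

6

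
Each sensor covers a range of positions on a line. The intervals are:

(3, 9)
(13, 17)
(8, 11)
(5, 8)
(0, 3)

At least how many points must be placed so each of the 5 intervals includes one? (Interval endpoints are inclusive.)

3

Process intervals by earliest right end; each time one isn't hit yet, stab at its right endpoint.
Sorted: [0,3] [5,8] [3,9] [8,11] [13,17]
{[0,3]} hit by 3; {[5,8],[3,9],[8,11]} hit by 8; {[13,17]} hit by 17.
Points: 3, 8, 17 (3 total).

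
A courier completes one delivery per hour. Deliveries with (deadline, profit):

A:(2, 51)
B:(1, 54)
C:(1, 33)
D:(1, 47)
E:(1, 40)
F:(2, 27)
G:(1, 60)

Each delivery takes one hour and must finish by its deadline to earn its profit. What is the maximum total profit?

By profit: G(d1,60), B(d1,54), A(d2,51), D(d1,47), E(d1,40), C(d1,33), F(d2,27)
G→slot 1; B skipped; A→slot 2; D skipped; E skipped; C skipped; F skipped.
Profit = 60 + 51 = 111

111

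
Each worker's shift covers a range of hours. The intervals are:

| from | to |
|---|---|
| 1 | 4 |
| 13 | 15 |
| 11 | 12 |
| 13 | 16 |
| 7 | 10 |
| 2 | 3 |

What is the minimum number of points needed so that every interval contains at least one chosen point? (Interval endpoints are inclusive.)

4

Sort by right endpoint; whenever an interval is uncovered, place a point at its right end.
By right end: [2,3]  [1,4]  [7,10]  [11,12]  [13,15]  [13,16]
[2,3] uncovered → point at 3; [7,10] uncovered → point at 10; [11,12] uncovered → point at 12; [13,15] uncovered → point at 15.
Points: 3, 10, 12, 15 (4 total).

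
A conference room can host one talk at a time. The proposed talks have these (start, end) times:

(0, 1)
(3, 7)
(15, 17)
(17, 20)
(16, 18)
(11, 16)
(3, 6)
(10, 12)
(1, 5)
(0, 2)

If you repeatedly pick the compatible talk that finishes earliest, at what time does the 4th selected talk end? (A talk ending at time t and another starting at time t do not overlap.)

17

Sort by end time and greedily take each interval whose start is ≥ the last chosen end.
By end time: (0,1), (0,2), (1,5), (3,6), (3,7), (10,12), (11,16), (15,17), (16,18), (17,20).
Pick (0,1); next start ≥ 1 → (1,5); next start ≥ 5 → (10,12); next start ≥ 12 → (15,17); next start ≥ 17 → (17,20).
Selected: (0,1) (1,5) (10,12) (15,17) (17,20)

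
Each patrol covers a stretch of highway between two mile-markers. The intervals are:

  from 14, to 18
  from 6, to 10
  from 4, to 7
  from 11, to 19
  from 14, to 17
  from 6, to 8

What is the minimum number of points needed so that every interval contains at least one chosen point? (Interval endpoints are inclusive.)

2

Sorted: [4,7] [6,8] [6,10] [14,17] [14,18] [11,19]
{[4,7],[6,8],[6,10]} hit by 7; {[14,17],[14,18],[11,19]} hit by 17.
Points: 7, 17 (2 total).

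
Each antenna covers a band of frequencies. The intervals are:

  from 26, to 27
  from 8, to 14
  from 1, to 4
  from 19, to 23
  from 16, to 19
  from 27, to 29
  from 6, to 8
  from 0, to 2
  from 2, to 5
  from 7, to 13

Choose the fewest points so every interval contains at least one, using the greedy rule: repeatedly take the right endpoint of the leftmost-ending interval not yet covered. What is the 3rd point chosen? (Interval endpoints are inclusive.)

By right end: [0,2]  [1,4]  [2,5]  [6,8]  [7,13]  [8,14]  [16,19]  [19,23]  [26,27]  [27,29]
[0,2] uncovered → point at 2; [6,8] uncovered → point at 8; [16,19] uncovered → point at 19; [26,27] uncovered → point at 27.
Points: 2, 8, 19, 27 (4 total).

19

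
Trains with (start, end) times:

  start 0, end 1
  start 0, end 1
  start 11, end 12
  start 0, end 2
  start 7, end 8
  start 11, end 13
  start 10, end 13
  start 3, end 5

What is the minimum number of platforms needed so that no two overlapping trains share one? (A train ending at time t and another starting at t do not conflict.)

The answer is the maximum number of intervals overlapping at any instant.
starts: [0, 0, 0, 3, 7, 10, 11, 11]
ends:   [1, 1, 2, 5, 8, 12, 13, 13]
s0→1 s0→2 s0→3  — peak 3.

3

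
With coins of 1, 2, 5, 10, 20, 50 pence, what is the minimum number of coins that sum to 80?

3

80 = 1×50 + 1×20 + 1×10
Total coins = 1 + 1 + 1 = 3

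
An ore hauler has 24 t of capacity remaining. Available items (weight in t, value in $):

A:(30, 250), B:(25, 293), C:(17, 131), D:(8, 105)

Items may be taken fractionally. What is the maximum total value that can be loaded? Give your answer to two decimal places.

Greedy by value/weight ratio, highest first.
Ratios (sorted): D 13.12, B 11.72, A 8.33, C 7.71
take D (8 @ 105); take 16/25 of B → 187.52. Capacity used 24/24.
Total value = 292.52

292.52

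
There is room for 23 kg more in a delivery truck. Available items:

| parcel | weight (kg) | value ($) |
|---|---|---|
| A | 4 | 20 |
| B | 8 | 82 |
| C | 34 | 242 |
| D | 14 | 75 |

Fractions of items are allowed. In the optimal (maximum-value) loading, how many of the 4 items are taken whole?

1

Order: B (82/8=10.25) > C (242/34=7.12) > D (75/14=5.36) > A (20/4=5.00)
Fill: take B (8 @ 82) → take 15/34 of C → 106.76; 23/23 used.
1 item(s) taken whole; one partial (take 15/34 of C).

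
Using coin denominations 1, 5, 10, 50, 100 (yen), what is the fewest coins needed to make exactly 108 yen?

5

Greedy: take as many of the largest coin as possible, then repeat with the remainder.
108 = 1×100 + 1×5 + 3×1
Total coins = 1 + 1 + 3 = 5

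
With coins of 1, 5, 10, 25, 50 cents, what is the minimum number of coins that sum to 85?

85 − 1×50→35 − 1×25→10 − 1×10→0
Total coins = 1 + 1 + 1 = 3

3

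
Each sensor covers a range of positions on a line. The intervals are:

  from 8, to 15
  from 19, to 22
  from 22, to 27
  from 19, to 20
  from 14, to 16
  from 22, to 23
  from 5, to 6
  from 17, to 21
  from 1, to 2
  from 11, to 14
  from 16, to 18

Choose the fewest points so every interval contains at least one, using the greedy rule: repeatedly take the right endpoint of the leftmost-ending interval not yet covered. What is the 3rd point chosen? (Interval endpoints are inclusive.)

14

Sort by right endpoint; whenever an interval is uncovered, place a point at its right end.
Sorted: [1,2] [5,6] [11,14] [8,15] [14,16] [16,18] [19,20] [17,21] [19,22] [22,23] [22,27]
{[1,2]} hit by 2; {[5,6]} hit by 6; {[11,14],[8,15],[14,16]} hit by 14; {[16,18]} hit by 18; {[19,20],[17,21],[19,22]} hit by 20; {[22,23],[22,27]} hit by 23.
Points: 2, 6, 14, 18, 20, 23 (6 total).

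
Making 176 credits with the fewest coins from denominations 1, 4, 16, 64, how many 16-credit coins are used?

3

Use the largest denomination that fits, subtract, and repeat.
176 − 2×64→48 − 3×16→0
Count of 16: 3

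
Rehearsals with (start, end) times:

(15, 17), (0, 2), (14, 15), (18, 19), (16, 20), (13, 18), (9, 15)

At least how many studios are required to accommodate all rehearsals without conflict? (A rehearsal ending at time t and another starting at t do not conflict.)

starts: [0, 9, 13, 14, 15, 16, 18]
ends:   [2, 15, 15, 17, 18, 19, 20]
s0→1 e2→0 s9→1 s13→2 s14→3  — peak 3.

3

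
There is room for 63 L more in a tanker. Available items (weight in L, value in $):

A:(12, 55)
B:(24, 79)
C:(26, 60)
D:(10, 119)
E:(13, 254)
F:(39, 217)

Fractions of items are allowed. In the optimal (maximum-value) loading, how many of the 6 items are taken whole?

3

Order: E (254/13=19.54) > D (119/10=11.90) > F (217/39=5.56) > A (55/12=4.58) > B (79/24=3.29) > C (60/26=2.31)
Fill: take E (13 @ 254) → take D (10 @ 119) → take F (39 @ 217) → take 1/12 of A → 4.58; 63/63 used.
3 item(s) taken whole; one partial (take 1/12 of A).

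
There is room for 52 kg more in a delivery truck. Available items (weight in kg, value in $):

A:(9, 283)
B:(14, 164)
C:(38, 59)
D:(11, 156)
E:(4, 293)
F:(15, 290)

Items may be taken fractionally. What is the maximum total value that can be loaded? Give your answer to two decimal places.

Order: E (293/4=73.25) > A (283/9=31.44) > F (290/15=19.33) > D (156/11=14.18) > B (164/14=11.71) > C (59/38=1.55)
Fill: take E (4 @ 293) → take A (9 @ 283) → take F (15 @ 290) → take D (11 @ 156) → take 13/14 of B → 152.29; 52/52 used.
Total value = 1174.29

1174.29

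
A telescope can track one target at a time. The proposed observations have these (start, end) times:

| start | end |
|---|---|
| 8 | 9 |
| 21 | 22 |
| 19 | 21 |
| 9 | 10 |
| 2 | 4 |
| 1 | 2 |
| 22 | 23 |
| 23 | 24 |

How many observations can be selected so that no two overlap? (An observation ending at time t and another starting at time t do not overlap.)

8

Order by finish time; keep every interval that doesn't clash with the previous kept one.
By end time: (1,2), (2,4), (8,9), (9,10), (19,21), (21,22), (22,23), (23,24).
Pick (1,2); next start ≥ 2 → (2,4); next start ≥ 4 → (8,9); next start ≥ 9 → (9,10); next start ≥ 10 → (19,21); next start ≥ 21 → (21,22); next start ≥ 22 → (22,23); next start ≥ 23 → (23,24).
Selected 8 observations.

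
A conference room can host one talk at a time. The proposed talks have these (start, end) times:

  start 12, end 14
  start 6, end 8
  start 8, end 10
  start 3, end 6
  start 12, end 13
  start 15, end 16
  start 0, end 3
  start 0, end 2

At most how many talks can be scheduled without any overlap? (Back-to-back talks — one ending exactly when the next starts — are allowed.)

Sorted by end: (0,2)  (0,3)  (3,6)  (6,8)  (8,10)  (12,13)  (12,14)  (15,16)
take (0,2); skip (0,3); take (3,6); take (6,8); take (8,10); take (12,13); take (15,16).
Selected 6 talks.

6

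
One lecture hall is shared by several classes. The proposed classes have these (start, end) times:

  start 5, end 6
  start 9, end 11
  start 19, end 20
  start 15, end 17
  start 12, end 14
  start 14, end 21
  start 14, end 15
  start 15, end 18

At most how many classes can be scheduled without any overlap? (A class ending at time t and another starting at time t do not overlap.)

By end time: (5,6), (9,11), (12,14), (14,15), (15,17), (15,18), (19,20), (14,21).
Pick (5,6); next start ≥ 6 → (9,11); next start ≥ 11 → (12,14); next start ≥ 14 → (14,15); next start ≥ 15 → (15,17); next start ≥ 17 → (19,20).
Selected 6 classes.

6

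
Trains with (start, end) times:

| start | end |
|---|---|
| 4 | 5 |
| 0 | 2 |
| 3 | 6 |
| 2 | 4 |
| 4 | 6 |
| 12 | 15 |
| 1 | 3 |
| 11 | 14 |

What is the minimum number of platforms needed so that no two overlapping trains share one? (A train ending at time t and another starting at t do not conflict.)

3

Events (time:±→running): 0:+→1 1:+→2 2:-→1 2:+→2 3:-→1 3:+→2 4:-→1 4:+→2 4:+→3 … peak 3.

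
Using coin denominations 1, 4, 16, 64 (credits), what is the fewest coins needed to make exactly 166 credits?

7

166 = 2×64 + 2×16 + 1×4 + 2×1
Total coins = 2 + 2 + 1 + 2 = 7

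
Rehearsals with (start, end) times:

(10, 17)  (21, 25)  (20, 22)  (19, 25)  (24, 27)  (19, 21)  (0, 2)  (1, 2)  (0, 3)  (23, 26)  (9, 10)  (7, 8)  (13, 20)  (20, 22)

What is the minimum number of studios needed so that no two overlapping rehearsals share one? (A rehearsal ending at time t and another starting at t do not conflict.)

starts: [0, 0, 1, 7, 9, 10, 13, 19, 19, 20, 20, 21, 23, 24]
ends:   [2, 2, 3, 8, 10, 17, 20, 21, 22, 22, 25, 25, 26, 27]
s0→1 s0→2 s1→3 e2→2 e2→1 e3→0 s7→1 e8→0 s9→1 e10→0 s10→1 s13→2 e17→1 s19→2 s19→3 e20→2 s20→3 s20→4  — peak 4.

4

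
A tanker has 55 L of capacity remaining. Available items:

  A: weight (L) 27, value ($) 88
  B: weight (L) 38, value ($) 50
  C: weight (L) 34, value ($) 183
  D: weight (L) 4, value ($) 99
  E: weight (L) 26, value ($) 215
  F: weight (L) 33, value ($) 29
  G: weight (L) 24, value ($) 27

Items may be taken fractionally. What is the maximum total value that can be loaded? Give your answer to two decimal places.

Greedy by value/weight ratio, highest first.
Ratios (sorted): D 24.75, E 8.27, C 5.38, A 3.26, B 1.32, G 1.12, F 0.88
take D (4 @ 99); take E (26 @ 215); take 25/34 of C → 134.56. Capacity used 55/55.
Total value = 448.56

448.56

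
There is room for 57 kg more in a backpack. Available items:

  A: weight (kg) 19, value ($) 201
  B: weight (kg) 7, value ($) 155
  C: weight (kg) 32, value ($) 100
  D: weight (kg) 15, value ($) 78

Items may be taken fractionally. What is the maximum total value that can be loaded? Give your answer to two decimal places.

484.00

Order: B (155/7=22.14) > A (201/19=10.58) > D (78/15=5.20) > C (100/32=3.12)
Fill: take B (7 @ 155) → take A (19 @ 201) → take D (15 @ 78) → take 16/32 of C → 50.00; 57/57 used.
Total value = 484.00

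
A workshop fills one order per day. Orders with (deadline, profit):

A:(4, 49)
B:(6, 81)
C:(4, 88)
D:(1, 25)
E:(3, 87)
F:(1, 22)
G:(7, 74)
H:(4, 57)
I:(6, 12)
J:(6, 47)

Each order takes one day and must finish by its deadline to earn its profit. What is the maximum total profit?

483

Sort by profit descending; place each in the latest free slot ≤ its deadline.
Profit order: C=88 E=87 B=81 G=74 H=57 A=49 J=47 D=25 F=22 I=12
Assign: C→slot 4, E→slot 3, B→slot 6, G→slot 7, H→slot 2, A→slot 1, J→slot 5, D skipped, F skipped, I skipped.
Slots: [1:A] [2:H] [3:E] [4:C] [5:J] [6:B] [7:G]
Profit = 49 + 57 + 87 + 88 + 47 + 81 + 74 = 483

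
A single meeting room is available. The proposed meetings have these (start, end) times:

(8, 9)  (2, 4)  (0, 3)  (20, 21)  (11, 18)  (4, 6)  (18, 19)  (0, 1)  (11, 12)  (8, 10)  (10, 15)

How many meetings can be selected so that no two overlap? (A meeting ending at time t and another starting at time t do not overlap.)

Sorted by end: (0,1)  (0,3)  (2,4)  (4,6)  (8,9)  (8,10)  (11,12)  (10,15)  (11,18)  (18,19)  (20,21)
take (0,1); take (2,4); take (4,6); take (8,9); take (11,12); skip (11,18); take (18,19); take (20,21).
Selected 7 meetings.

7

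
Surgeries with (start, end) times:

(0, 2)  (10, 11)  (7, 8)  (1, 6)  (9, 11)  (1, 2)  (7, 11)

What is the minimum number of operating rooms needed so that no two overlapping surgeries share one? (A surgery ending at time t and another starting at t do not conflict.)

Events (time:±→running): 0:+→1 1:+→2 1:+→3 … peak 3.

3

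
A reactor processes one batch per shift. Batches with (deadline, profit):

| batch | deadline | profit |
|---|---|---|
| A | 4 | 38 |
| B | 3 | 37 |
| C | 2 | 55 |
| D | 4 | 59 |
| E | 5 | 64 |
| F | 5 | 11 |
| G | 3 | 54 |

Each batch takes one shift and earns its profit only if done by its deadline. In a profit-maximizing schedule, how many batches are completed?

By profit: E(d5,64), D(d4,59), C(d2,55), G(d3,54), A(d4,38), B(d3,37), F(d5,11)
E→slot 5; D→slot 4; C→slot 2; G→slot 3; A→slot 1; B skipped; F skipped.
5 of 7 scheduled.

5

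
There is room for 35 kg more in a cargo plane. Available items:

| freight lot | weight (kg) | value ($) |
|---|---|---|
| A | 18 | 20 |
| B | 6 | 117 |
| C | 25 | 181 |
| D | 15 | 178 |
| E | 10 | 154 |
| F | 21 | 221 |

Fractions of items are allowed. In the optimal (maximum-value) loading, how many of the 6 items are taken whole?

3

Ratios (sorted): B 19.50, E 15.40, D 11.87, F 10.52, C 7.24, A 1.11
take B (6 @ 117); take E (10 @ 154); take D (15 @ 178); take 4/21 of F → 42.10. Capacity used 35/35.
3 item(s) taken whole; one partial (take 4/21 of F).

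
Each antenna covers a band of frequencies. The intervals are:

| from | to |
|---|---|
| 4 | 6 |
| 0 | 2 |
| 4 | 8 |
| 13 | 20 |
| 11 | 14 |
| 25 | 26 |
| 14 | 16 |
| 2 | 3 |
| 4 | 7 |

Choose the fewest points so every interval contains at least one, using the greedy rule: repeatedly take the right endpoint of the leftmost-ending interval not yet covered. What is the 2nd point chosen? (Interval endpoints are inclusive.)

6

Process intervals by earliest right end; each time one isn't hit yet, stab at its right endpoint.
Sorted: [0,2] [2,3] [4,6] [4,7] [4,8] [11,14] [14,16] [13,20] [25,26]
{[0,2],[2,3]} hit by 2; {[4,6],[4,7],[4,8]} hit by 6; {[11,14],[14,16],[13,20]} hit by 14; {[25,26]} hit by 26.
Points: 2, 6, 14, 26 (4 total).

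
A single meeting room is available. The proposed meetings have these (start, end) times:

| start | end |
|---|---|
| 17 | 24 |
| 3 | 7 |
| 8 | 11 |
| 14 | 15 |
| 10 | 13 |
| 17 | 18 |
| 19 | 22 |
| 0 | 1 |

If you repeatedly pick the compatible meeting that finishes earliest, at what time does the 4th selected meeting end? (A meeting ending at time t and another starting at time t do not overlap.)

15

Sort by end time and greedily take each interval whose start is ≥ the last chosen end.
Sorted by end: (0,1)  (3,7)  (8,11)  (10,13)  (14,15)  (17,18)  (19,22)  (17,24)
take (0,1); take (3,7); take (8,11); take (14,15); take (17,18); take (19,22).
Selected: (0,1) (3,7) (8,11) (14,15) (17,18) (19,22)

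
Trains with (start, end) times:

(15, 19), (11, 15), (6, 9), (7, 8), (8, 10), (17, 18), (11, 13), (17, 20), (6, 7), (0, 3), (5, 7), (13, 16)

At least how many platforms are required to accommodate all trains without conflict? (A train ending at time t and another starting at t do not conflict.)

starts: [0, 5, 6, 6, 7, 8, 11, 11, 13, 15, 17, 17]
ends:   [3, 7, 7, 8, 9, 10, 13, 15, 16, 18, 19, 20]
s0→1 e3→0 s5→1 s6→2 s6→3  — peak 3.

3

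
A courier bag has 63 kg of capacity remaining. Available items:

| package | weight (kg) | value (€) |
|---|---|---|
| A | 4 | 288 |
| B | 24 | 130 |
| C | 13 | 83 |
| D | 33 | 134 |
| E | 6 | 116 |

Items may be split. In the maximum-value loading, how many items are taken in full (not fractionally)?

Sort by value per unit weight and fill in that order.
Ratios (sorted): A 72.00, E 19.33, C 6.38, B 5.42, D 4.06
take A (4 @ 288); take E (6 @ 116); take C (13 @ 83); take B (24 @ 130); take 16/33 of D → 64.97. Capacity used 63/63.
4 item(s) taken whole; one partial (take 16/33 of D).

4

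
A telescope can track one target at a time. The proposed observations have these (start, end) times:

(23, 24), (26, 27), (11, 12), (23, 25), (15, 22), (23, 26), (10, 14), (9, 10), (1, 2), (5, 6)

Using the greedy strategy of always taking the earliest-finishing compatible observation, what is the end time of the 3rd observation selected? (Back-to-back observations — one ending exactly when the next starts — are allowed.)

10

By end time: (1,2), (5,6), (9,10), (11,12), (10,14), (15,22), (23,24), (23,25), (23,26), (26,27).
Pick (1,2); next start ≥ 2 → (5,6); next start ≥ 6 → (9,10); next start ≥ 10 → (11,12); next start ≥ 12 → (15,22); next start ≥ 22 → (23,24); next start ≥ 24 → (26,27).
Selected: (1,2) (5,6) (9,10) (11,12) (15,22) (23,24) (26,27)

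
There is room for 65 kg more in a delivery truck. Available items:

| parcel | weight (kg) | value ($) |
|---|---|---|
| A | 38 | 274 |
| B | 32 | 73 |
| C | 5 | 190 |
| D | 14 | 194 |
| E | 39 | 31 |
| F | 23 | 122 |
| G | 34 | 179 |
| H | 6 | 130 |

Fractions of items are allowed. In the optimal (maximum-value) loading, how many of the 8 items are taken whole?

Order: C (190/5=38.00) > H (130/6=21.67) > D (194/14=13.86) > A (274/38=7.21) > F (122/23=5.30) > G (179/34=5.26) > B (73/32=2.28) > E (31/39=0.79)
Fill: take C (5 @ 190) → take H (6 @ 130) → take D (14 @ 194) → take A (38 @ 274) → take 2/23 of F → 10.61; 65/65 used.
4 item(s) taken whole; one partial (take 2/23 of F).

4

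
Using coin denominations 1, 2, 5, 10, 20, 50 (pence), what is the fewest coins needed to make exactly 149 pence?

7

149 = 2×50 + 2×20 + 1×5 + 2×2
Total coins = 2 + 2 + 1 + 2 = 7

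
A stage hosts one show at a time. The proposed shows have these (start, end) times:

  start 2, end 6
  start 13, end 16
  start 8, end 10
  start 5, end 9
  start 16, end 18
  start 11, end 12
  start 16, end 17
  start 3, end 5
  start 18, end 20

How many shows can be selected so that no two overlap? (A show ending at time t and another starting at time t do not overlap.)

By end time: (3,5), (2,6), (5,9), (8,10), (11,12), (13,16), (16,17), (16,18), (18,20).
Pick (3,5); next start ≥ 5 → (5,9); next start ≥ 9 → (11,12); next start ≥ 12 → (13,16); next start ≥ 16 → (16,17); next start ≥ 17 → (18,20).
Selected 6 shows.

6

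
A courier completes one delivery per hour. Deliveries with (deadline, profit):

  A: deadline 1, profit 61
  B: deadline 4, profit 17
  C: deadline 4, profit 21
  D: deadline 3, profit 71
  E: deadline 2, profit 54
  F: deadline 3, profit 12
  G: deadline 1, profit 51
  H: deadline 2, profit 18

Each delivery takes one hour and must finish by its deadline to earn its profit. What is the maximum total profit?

Take jobs in profit order; each goes to the latest open slot no later than its deadline.
By profit: D(d3,71), A(d1,61), E(d2,54), G(d1,51), C(d4,21), H(d2,18), B(d4,17), F(d3,12)
D→slot 3; A→slot 1; E→slot 2; G skipped; C→slot 4; H skipped; B skipped; F skipped.
Profit = 61 + 54 + 71 + 21 = 207

207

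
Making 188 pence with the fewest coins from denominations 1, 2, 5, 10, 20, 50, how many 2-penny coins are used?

188 = 3×50 + 1×20 + 1×10 + 1×5 + 1×2 + 1×1
Count of 2: 1

1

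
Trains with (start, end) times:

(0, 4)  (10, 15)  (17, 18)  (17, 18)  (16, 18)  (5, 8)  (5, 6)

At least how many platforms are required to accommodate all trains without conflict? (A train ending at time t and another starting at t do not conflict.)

Count concurrent intervals with a sweep; the peak is the room count.
Events (time:±→running): 0:+→1 4:-→0 5:+→1 5:+→2 6:-→1 8:-→0 10:+→1 15:-→0 16:+→1 17:+→2 17:+→3 … peak 3.

3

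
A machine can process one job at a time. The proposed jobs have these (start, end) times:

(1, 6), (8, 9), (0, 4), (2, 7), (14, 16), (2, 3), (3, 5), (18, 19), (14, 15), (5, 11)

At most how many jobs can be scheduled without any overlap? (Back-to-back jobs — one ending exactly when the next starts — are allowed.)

Greedy by earliest finish: after sorting by end time, pick each interval compatible with the last pick.
Sorted by end: (2,3)  (0,4)  (3,5)  (1,6)  (2,7)  (8,9)  (5,11)  (14,15)  (14,16)  (18,19)
take (2,3); take (3,5); skip (1,6); skip (2,7); take (8,9); skip (5,11); take (14,15); take (18,19).
Selected 5 jobs.

5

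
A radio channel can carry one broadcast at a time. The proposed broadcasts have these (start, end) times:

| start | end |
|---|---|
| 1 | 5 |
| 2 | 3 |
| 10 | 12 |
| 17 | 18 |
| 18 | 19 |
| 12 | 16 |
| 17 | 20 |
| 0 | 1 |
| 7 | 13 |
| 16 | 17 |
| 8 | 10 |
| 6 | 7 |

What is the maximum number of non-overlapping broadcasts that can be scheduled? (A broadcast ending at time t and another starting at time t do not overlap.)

By end time: (0,1), (2,3), (1,5), (6,7), (8,10), (10,12), (7,13), (12,16), (16,17), (17,18), (18,19), (17,20).
Pick (0,1); next start ≥ 1 → (2,3); next start ≥ 3 → (6,7); next start ≥ 7 → (8,10); next start ≥ 10 → (10,12); next start ≥ 12 → (12,16); next start ≥ 16 → (16,17); next start ≥ 17 → (17,18); next start ≥ 18 → (18,19).
Selected 9 broadcasts.

9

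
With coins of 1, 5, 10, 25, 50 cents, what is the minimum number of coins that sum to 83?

6

Use the largest denomination that fits, subtract, and repeat.
83 = 1×50 + 1×25 + 1×5 + 3×1
Total coins = 1 + 1 + 1 + 3 = 6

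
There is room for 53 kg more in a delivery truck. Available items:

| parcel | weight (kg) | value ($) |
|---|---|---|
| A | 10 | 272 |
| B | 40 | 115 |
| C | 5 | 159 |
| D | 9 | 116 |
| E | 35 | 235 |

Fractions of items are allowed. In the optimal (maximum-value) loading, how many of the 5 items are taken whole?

3

Greedy by value/weight ratio, highest first.
Ratios (sorted): C 31.80, A 27.20, D 12.89, E 6.71, B 2.88
take C (5 @ 159); take A (10 @ 272); take D (9 @ 116); take 29/35 of E → 194.71. Capacity used 53/53.
3 item(s) taken whole; one partial (take 29/35 of E).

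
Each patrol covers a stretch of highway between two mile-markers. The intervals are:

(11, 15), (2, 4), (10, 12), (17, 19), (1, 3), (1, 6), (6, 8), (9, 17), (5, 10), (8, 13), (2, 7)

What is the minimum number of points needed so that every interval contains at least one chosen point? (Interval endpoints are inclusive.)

4

Sorted: [1,3] [2,4] [1,6] [2,7] [6,8] [5,10] [10,12] [8,13] [11,15] [9,17] [17,19]
{[1,3],[2,4],[1,6],[2,7]} hit by 3; {[6,8],[5,10]} hit by 8; {[10,12],[8,13],[11,15],[9,17]} hit by 12; {[17,19]} hit by 19.
Points: 3, 8, 12, 19 (4 total).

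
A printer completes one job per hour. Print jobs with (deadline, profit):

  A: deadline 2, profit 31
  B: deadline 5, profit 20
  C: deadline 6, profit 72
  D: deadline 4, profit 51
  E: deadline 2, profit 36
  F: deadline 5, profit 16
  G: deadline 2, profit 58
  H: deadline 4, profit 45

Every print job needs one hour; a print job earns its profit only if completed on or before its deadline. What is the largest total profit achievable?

282

Sort by profit descending; place each in the latest free slot ≤ its deadline.
Profit order: C=72 G=58 D=51 H=45 E=36 A=31 B=20 F=16
Assign: C→slot 6, G→slot 2, D→slot 4, H→slot 3, E→slot 1, A skipped, B→slot 5, F skipped.
Slots: [1:E] [2:G] [3:H] [4:D] [5:B] [6:C]
Profit = 36 + 58 + 45 + 51 + 20 + 72 = 282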